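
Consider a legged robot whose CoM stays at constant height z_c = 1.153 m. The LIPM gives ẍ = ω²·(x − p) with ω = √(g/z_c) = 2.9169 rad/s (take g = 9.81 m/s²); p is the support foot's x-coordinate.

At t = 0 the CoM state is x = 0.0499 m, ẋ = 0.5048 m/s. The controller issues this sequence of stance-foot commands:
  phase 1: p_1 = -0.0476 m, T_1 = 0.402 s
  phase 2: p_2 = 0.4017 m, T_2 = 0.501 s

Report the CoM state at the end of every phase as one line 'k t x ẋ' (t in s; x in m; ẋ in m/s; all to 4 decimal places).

phase 1: p=-0.0476, T=0.402, ωT=1.172594, cosh=1.769962, sinh=1.460399; start (x,ẋ)=(0.049900, 0.504800) → end (x,ẋ)=(0.377709, 1.308811)
phase 2: p=0.4017, T=0.501, ωT=1.461367, cosh=2.271884, sinh=2.039965; start (x,ẋ)=(0.377709, 1.308811) → end (x,ẋ)=(1.262525, 2.830709)

1 0.4020 0.3777 1.3088
2 0.9030 1.2625 2.8307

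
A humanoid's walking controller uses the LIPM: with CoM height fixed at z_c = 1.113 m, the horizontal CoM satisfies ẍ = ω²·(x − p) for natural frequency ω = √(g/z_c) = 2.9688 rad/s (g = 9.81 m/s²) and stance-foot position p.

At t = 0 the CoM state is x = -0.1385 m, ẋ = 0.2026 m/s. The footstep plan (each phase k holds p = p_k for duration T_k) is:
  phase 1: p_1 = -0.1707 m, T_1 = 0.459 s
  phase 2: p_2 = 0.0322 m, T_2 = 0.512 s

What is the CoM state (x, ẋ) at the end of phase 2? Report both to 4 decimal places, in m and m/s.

x = 0.4422, ẋ = 1.3550

phase 1: p=-0.1707, T=0.459, ωT=1.362679, cosh=2.081310, sinh=1.825336; start (x,ẋ)=(-0.138500, 0.202600) → end (x,ẋ)=(0.020885, 0.596167)
phase 2: p=0.0322, T=0.512, ωT=1.520026, cosh=2.395524, sinh=2.176818; start (x,ẋ)=(0.020885, 0.596167) → end (x,ẋ)=(0.442222, 1.355007)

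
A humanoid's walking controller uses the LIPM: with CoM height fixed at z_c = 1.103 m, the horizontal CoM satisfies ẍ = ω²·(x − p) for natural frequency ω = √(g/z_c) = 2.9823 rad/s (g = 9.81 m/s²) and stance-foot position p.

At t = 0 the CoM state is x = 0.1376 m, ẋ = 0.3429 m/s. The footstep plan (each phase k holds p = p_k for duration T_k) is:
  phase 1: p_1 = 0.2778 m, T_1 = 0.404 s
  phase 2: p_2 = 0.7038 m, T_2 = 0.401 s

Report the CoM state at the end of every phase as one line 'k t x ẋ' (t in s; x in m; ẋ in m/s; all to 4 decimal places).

1 0.4040 0.1975 -0.0114
2 0.8050 -0.2156 -2.2887

phase 1: p=0.2778, T=0.404, ωT=1.204849, cosh=1.817997, sinh=1.518259; start (x,ẋ)=(0.137600, 0.342900) → end (x,ẋ)=(0.197484, -0.011421)
phase 2: p=0.7038, T=0.401, ωT=1.195902, cosh=1.804485, sinh=1.502054; start (x,ẋ)=(0.197484, -0.011421) → end (x,ẋ)=(-0.215592, -2.288692)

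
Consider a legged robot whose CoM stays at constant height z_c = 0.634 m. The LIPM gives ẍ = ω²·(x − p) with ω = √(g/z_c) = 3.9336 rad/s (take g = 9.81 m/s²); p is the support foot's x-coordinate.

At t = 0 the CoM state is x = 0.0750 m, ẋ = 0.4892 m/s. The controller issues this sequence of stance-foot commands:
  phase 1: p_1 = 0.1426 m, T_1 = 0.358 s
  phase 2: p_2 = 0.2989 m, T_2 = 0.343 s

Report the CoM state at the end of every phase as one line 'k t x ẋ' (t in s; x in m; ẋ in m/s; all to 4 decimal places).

phase 1: p=0.1426, T=0.358, ωT=1.408229, cosh=2.166642, sinh=1.922065; start (x,ẋ)=(0.075000, 0.489200) → end (x,ẋ)=(0.235172, 0.548822)
phase 2: p=0.2989, T=0.343, ωT=1.349225, cosh=2.056939, sinh=1.797498; start (x,ẋ)=(0.235172, 0.548822) → end (x,ẋ)=(0.418604, 0.678293)

1 0.3580 0.2352 0.5488
2 0.7010 0.4186 0.6783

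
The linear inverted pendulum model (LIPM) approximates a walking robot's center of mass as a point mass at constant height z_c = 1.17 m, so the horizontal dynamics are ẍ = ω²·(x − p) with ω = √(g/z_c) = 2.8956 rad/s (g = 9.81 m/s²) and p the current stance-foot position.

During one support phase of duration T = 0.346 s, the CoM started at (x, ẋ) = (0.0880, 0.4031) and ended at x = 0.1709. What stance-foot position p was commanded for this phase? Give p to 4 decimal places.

ωT = 2.8956·0.346 = 1.001878; cosh(ωT) = 1.545290, sinh(ωT) = 1.178101
x(T) = p + (x₀−p)·cosh(ωT) + (ẋ₀/ω)·sinh(ωT) ⇒ p·(1 − cosh) = x(T) − x₀·cosh − (ẋ₀/ω)·sinh
numerator   = 0.1709 − (0.0880)·1.545290 − (0.4031/2.8956)·1.178101 = -0.129090
denominator = 1 − 1.545290 = -0.545290
p = -0.129090 / -0.545290 = 0.2367

p = 0.2367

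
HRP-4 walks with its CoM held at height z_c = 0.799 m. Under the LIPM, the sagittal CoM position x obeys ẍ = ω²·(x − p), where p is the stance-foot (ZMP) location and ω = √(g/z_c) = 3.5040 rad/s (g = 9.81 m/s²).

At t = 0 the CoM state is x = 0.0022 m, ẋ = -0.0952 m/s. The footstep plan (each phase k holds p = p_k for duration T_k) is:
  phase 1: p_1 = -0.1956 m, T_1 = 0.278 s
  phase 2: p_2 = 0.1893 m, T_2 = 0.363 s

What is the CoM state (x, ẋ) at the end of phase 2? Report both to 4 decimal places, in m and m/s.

phase 1: p=-0.1956, T=0.278, ωT=0.974112, cosh=1.513171, sinh=1.135643; start (x,ẋ)=(0.002200, -0.095200) → end (x,ẋ)=(0.072851, 0.643051)
phase 2: p=0.1893, T=0.363, ωT=1.271952, cosh=1.924047, sinh=1.643763; start (x,ẋ)=(0.072851, 0.643051) → end (x,ẋ)=(0.266908, 0.566542)

x = 0.2669, ẋ = 0.5665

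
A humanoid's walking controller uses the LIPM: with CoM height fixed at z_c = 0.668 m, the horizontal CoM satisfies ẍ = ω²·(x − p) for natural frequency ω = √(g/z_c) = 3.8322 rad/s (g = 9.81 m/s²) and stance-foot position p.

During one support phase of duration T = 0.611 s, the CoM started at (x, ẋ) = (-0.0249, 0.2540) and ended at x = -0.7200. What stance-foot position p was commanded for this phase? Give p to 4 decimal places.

p = 0.2192

ωT = 3.8322·0.611 = 2.341474; cosh(ωT) = 5.246369, sinh(ωT) = 5.150183
x(T) = p + (x₀−p)·cosh(ωT) + (ẋ₀/ω)·sinh(ωT) ⇒ p·(1 − cosh) = x(T) − x₀·cosh − (ẋ₀/ω)·sinh
numerator   = -0.7200 − (-0.0249)·5.246369 − (0.2540/3.8322)·5.150183 = -0.930722
denominator = 1 − 5.246369 = -4.246369
p = -0.930722 / -4.246369 = 0.2192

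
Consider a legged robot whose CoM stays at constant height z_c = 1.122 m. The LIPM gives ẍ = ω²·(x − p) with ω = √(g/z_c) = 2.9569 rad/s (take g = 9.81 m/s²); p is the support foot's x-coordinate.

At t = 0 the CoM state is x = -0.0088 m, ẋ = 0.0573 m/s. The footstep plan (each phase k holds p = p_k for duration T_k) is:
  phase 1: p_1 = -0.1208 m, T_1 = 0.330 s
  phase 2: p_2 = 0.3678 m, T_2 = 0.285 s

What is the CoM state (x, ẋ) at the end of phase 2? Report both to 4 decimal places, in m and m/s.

phase 1: p=-0.1208, T=0.330, ωT=0.975777, cosh=1.515064, sinh=1.138164; start (x,ẋ)=(-0.008800, 0.057300) → end (x,ẋ)=(0.070943, 0.463742)
phase 2: p=0.3678, T=0.285, ωT=0.842716, cosh=1.376604, sinh=0.946064; start (x,ẋ)=(0.070943, 0.463742) → end (x,ẋ)=(0.107520, -0.192044)

x = 0.1075, ẋ = -0.1920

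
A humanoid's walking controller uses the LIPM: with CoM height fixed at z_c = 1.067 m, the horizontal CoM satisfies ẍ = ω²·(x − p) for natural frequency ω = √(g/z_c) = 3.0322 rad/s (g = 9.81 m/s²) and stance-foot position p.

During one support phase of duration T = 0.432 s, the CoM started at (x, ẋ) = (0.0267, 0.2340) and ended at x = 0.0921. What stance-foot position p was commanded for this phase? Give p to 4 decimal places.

p = 0.0947

ωT = 3.0322·0.432 = 1.309910; cosh(ωT) = 1.987843, sinh(ωT) = 1.717999
x(T) = p + (x₀−p)·cosh(ωT) + (ẋ₀/ω)·sinh(ωT) ⇒ p·(1 − cosh) = x(T) − x₀·cosh − (ẋ₀/ω)·sinh
numerator   = 0.0921 − (0.0267)·1.987843 − (0.2340/3.0322)·1.717999 = -0.093556
denominator = 1 − 1.987843 = -0.987843
p = -0.093556 / -0.987843 = 0.0947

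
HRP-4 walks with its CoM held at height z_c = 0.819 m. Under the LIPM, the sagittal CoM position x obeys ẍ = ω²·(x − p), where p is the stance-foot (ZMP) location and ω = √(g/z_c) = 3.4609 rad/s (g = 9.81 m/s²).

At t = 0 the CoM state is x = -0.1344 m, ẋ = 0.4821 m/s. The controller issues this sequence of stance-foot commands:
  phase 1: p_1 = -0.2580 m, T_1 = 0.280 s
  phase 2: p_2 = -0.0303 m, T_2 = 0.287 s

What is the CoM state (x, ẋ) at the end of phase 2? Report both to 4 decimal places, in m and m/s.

phase 1: p=-0.2580, T=0.280, ωT=0.969052, cosh=1.507444, sinh=1.128001; start (x,ẋ)=(-0.134400, 0.482100) → end (x,ẋ)=(0.085450, 1.209261)
phase 2: p=-0.0303, T=0.287, ωT=0.993278, cosh=1.535216, sinh=1.164856; start (x,ẋ)=(0.085450, 1.209261) → end (x,ẋ)=(0.554408, 2.323114)

x = 0.5544, ẋ = 2.3231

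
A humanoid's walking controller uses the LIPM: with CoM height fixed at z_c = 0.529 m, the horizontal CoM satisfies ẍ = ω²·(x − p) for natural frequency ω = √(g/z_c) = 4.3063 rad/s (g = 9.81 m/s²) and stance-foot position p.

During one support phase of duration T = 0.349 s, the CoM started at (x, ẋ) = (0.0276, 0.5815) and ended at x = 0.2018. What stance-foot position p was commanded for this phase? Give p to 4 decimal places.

ωT = 4.3063·0.349 = 1.502899; cosh(ωT) = 2.358592, sinh(ωT) = 2.136107
x(T) = p + (x₀−p)·cosh(ωT) + (ẋ₀/ω)·sinh(ωT) ⇒ p·(1 − cosh) = x(T) − x₀·cosh − (ẋ₀/ω)·sinh
numerator   = 0.2018 − (0.0276)·2.358592 − (0.5815/4.3063)·2.136107 = -0.151746
denominator = 1 − 2.358592 = -1.358592
p = -0.151746 / -1.358592 = 0.1117

p = 0.1117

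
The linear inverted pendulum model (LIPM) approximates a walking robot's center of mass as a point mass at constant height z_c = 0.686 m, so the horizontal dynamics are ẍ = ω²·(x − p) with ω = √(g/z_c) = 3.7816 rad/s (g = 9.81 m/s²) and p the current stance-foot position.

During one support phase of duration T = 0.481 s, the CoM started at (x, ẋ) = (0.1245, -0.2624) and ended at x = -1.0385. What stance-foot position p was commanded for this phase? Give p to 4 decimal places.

p = 0.5657

ωT = 3.7816·0.481 = 1.818950; cosh(ωT) = 3.163787, sinh(ωT) = 3.001591
x(T) = p + (x₀−p)·cosh(ωT) + (ẋ₀/ω)·sinh(ωT) ⇒ p·(1 − cosh) = x(T) − x₀·cosh − (ẋ₀/ω)·sinh
numerator   = -1.0385 − (0.1245)·3.163787 − (-0.2624/3.7816)·3.001591 = -1.224115
denominator = 1 − 3.163787 = -2.163787
p = -1.224115 / -2.163787 = 0.5657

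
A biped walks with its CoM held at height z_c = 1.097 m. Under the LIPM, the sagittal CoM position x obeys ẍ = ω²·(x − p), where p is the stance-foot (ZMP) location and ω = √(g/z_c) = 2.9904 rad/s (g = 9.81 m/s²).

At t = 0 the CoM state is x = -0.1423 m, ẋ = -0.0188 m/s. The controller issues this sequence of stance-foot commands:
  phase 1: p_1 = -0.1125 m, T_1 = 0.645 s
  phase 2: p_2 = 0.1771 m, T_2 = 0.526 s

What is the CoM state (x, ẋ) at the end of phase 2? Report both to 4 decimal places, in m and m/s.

x = -1.1499, ẋ = -3.7865

phase 1: p=-0.1125, T=0.645, ωT=1.928808, cosh=3.513312, sinh=3.367991; start (x,ẋ)=(-0.142300, -0.018800) → end (x,ẋ)=(-0.238371, -0.366185)
phase 2: p=0.1771, T=0.526, ωT=1.572950, cosh=2.514141, sinh=2.306709; start (x,ẋ)=(-0.238371, -0.366185) → end (x,ẋ)=(-1.149916, -3.786550)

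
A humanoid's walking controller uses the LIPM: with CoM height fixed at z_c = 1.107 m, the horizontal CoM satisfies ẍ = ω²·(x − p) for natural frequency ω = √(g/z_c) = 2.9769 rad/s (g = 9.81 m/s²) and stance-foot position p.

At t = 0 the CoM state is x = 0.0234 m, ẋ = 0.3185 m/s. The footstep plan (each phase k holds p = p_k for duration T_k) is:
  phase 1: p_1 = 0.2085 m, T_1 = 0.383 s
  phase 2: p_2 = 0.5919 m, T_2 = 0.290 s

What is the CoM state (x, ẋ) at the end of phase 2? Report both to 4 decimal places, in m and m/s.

x = -0.2527, ẋ = -1.9158

phase 1: p=0.2085, T=0.383, ωT=1.140153, cosh=1.723508, sinh=1.403738; start (x,ẋ)=(0.023400, 0.318500) → end (x,ẋ)=(0.039665, -0.224556)
phase 2: p=0.5919, T=0.290, ωT=0.863301, cosh=1.396371, sinh=0.974603; start (x,ẋ)=(0.039665, -0.224556) → end (x,ẋ)=(-0.252742, -1.915761)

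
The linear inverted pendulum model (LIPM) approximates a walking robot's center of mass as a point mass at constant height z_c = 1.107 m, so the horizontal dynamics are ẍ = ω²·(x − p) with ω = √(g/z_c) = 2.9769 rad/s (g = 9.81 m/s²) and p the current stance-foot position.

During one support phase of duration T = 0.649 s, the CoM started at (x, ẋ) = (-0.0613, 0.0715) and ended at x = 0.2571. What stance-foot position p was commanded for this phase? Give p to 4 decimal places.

ωT = 2.9769·0.649 = 1.932008; cosh(ωT) = 3.524108, sinh(ωT) = 3.379251
x(T) = p + (x₀−p)·cosh(ωT) + (ẋ₀/ω)·sinh(ωT) ⇒ p·(1 − cosh) = x(T) − x₀·cosh − (ẋ₀/ω)·sinh
numerator   = 0.2571 − (-0.0613)·3.524108 − (0.0715/2.9769)·3.379251 = 0.391964
denominator = 1 − 3.524108 = -2.524108
p = 0.391964 / -2.524108 = -0.1553

p = -0.1553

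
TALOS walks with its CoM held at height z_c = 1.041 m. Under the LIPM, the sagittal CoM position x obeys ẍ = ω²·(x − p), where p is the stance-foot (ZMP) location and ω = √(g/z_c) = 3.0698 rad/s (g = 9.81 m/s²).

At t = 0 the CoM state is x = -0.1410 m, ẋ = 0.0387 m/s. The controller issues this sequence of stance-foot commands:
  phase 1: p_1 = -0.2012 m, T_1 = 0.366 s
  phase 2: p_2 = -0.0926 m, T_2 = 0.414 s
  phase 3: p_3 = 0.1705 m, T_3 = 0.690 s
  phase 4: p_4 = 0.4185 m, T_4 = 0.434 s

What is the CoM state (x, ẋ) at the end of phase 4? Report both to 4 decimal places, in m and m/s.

x = 2.2427, ẋ = 5.8290

phase 1: p=-0.2012, T=0.366, ωT=1.123547, cosh=1.700434, sinh=1.375310; start (x,ẋ)=(-0.141000, 0.038700) → end (x,ẋ)=(-0.081496, 0.319967)
phase 2: p=-0.0926, T=0.414, ωT=1.270897, cosh=1.922314, sinh=1.641735; start (x,ẋ)=(-0.081496, 0.319967) → end (x,ẋ)=(0.099865, 0.671040)
phase 3: p=0.1705, T=0.690, ωT=2.118162, cosh=4.218046, sinh=4.097793; start (x,ẋ)=(0.099865, 0.671040) → end (x,ẋ)=(0.768310, 1.941925)
phase 4: p=0.4185, T=0.434, ωT=1.332293, cosh=2.026798, sinh=1.762926; start (x,ẋ)=(0.768310, 1.941925) → end (x,ẋ)=(2.242703, 5.828999)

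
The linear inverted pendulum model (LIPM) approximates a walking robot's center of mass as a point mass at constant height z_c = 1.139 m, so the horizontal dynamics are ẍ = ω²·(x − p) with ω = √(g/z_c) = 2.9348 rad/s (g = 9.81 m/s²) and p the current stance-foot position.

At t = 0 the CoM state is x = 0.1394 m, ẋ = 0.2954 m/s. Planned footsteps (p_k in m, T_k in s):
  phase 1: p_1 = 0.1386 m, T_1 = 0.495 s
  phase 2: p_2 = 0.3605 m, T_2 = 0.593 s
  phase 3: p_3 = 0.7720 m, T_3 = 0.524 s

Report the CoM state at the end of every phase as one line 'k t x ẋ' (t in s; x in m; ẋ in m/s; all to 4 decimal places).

1 0.4950 0.3438 0.6707
2 1.0880 0.9425 1.8344
3 1.6120 2.5746 5.5770

phase 1: p=0.1386, T=0.495, ωT=1.452726, cosh=2.254342, sinh=2.020410; start (x,ẋ)=(0.139400, 0.295400) → end (x,ẋ)=(0.343766, 0.670676)
phase 2: p=0.3605, T=0.593, ωT=1.740336, cosh=2.937361, sinh=2.761899; start (x,ẋ)=(0.343766, 0.670676) → end (x,ẋ)=(0.942511, 1.834380)
phase 3: p=0.7720, T=0.524, ωT=1.537835, cosh=2.434674, sinh=2.219829; start (x,ẋ)=(0.942511, 1.834380) → end (x,ẋ)=(2.574630, 5.576956)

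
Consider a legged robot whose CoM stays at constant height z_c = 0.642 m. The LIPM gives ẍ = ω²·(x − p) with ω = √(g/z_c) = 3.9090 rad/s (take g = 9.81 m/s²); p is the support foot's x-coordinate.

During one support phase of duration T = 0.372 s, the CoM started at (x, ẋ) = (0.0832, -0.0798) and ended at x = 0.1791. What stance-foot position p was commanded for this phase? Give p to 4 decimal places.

p = -0.0259

ωT = 3.9090·0.372 = 1.454148; cosh(ωT) = 2.257217, sinh(ωT) = 2.023618
x(T) = p + (x₀−p)·cosh(ωT) + (ẋ₀/ω)·sinh(ωT) ⇒ p·(1 − cosh) = x(T) − x₀·cosh − (ẋ₀/ω)·sinh
numerator   = 0.1791 − (0.0832)·2.257217 − (-0.0798/3.9090)·2.023618 = 0.032611
denominator = 1 − 2.257217 = -1.257217
p = 0.032611 / -1.257217 = -0.0259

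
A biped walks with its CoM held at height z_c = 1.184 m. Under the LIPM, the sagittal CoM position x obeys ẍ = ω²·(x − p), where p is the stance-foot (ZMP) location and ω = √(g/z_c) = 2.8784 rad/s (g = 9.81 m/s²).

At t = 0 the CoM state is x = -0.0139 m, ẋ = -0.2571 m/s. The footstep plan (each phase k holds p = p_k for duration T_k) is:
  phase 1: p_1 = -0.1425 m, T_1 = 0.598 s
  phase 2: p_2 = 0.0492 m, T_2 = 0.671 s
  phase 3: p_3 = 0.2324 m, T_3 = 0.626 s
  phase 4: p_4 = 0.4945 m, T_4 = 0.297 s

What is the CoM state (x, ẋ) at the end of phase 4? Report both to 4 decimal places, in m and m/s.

x = 0.1916, ẋ = -0.5096

phase 1: p=-0.1425, T=0.598, ωT=1.721283, cosh=2.885268, sinh=2.706431; start (x,ẋ)=(-0.013900, -0.257100) → end (x,ẋ)=(-0.013194, 0.260016)
phase 2: p=0.0492, T=0.671, ωT=1.931406, cosh=3.522075, sinh=3.377131; start (x,ẋ)=(-0.013194, 0.260016) → end (x,ẋ)=(0.134511, 0.309279)
phase 3: p=0.2324, T=0.626, ωT=1.801878, cosh=3.113005, sinh=2.948017; start (x,ẋ)=(0.134511, 0.309279) → end (x,ẋ)=(0.244431, 0.132147)
phase 4: p=0.4945, T=0.297, ωT=0.854885, cosh=1.388218, sinh=0.962886; start (x,ẋ)=(0.244431, 0.132147) → end (x,ẋ)=(0.191556, -0.509634)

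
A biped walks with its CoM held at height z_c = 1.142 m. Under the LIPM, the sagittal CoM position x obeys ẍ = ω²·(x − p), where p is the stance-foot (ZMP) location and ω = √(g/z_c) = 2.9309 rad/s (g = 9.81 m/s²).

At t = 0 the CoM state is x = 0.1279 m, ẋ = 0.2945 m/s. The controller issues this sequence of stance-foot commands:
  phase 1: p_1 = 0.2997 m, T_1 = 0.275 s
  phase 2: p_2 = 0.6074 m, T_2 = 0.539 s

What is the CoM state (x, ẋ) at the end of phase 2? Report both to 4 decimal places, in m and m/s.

phase 1: p=0.2997, T=0.275, ωT=0.805998, cosh=1.342785, sinh=0.896143; start (x,ẋ)=(0.127900, 0.294500) → end (x,ẋ)=(0.159055, -0.055783)
phase 2: p=0.6074, T=0.539, ωT=1.579755, cosh=2.529896, sinh=2.323871; start (x,ẋ)=(0.159055, -0.055783) → end (x,ẋ)=(-0.571097, -3.194819)

x = -0.5711, ẋ = -3.1948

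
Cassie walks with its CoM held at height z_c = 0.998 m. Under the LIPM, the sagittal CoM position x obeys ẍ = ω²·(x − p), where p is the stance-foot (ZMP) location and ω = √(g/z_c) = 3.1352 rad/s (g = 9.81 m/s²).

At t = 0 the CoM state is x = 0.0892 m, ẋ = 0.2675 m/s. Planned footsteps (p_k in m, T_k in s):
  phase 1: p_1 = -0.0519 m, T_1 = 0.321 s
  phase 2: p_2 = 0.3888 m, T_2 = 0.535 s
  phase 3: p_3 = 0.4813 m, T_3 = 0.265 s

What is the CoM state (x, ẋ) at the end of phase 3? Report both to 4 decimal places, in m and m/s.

x = 1.4355, ẋ = 3.2252

phase 1: p=-0.0519, T=0.321, ωT=1.006399, cosh=1.550633, sinh=1.185100; start (x,ẋ)=(0.089200, 0.267500) → end (x,ẋ)=(0.268009, 0.939055)
phase 2: p=0.3888, T=0.535, ωT=1.677332, cosh=2.769066, sinh=2.582194; start (x,ẋ)=(0.268009, 0.939055) → end (x,ẋ)=(0.827740, 1.622416)
phase 3: p=0.4813, T=0.265, ωT=0.830828, cosh=1.365453, sinh=0.929765; start (x,ẋ)=(0.827740, 1.622416) → end (x,ẋ)=(1.435486, 3.225204)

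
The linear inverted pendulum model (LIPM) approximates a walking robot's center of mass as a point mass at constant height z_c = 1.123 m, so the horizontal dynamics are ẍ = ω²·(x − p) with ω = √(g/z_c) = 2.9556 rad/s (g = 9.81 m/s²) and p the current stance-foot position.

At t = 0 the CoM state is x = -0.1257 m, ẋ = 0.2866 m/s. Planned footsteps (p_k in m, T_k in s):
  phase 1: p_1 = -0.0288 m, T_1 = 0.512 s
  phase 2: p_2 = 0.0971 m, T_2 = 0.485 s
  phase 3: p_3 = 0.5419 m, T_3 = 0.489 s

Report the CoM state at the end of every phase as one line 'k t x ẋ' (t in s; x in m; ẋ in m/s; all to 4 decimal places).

1 0.5120 -0.0500 0.0635
2 0.9970 -0.1863 -0.7188
3 1.4860 -1.5762 -5.9223

phase 1: p=-0.0288, T=0.512, ωT=1.513267, cosh=2.380867, sinh=2.160678; start (x,ẋ)=(-0.125700, 0.286600) → end (x,ẋ)=(-0.049988, 0.063544)
phase 2: p=0.0971, T=0.485, ωT=1.433466, cosh=2.215844, sinh=1.977363; start (x,ẋ)=(-0.049988, 0.063544) → end (x,ẋ)=(-0.186313, -0.718826)
phase 3: p=0.5419, T=0.489, ωT=1.445288, cosh=2.239377, sinh=2.003699; start (x,ẋ)=(-0.186313, -0.718826) → end (x,ẋ)=(-1.576159, -5.922295)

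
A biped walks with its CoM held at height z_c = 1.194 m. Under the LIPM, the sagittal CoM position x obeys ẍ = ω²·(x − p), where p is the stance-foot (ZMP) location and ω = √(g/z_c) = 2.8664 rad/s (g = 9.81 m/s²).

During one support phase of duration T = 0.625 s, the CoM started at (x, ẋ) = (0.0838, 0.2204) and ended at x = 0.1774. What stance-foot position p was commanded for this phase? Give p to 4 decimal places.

p = 0.1465

ωT = 2.8664·0.625 = 1.791500; cosh(ωT) = 3.082577, sinh(ωT) = 2.915867
x(T) = p + (x₀−p)·cosh(ωT) + (ẋ₀/ω)·sinh(ωT) ⇒ p·(1 − cosh) = x(T) − x₀·cosh − (ẋ₀/ω)·sinh
numerator   = 0.1774 − (0.0838)·3.082577 − (0.2204/2.8664)·2.915867 = -0.305123
denominator = 1 − 3.082577 = -2.082577
p = -0.305123 / -2.082577 = 0.1465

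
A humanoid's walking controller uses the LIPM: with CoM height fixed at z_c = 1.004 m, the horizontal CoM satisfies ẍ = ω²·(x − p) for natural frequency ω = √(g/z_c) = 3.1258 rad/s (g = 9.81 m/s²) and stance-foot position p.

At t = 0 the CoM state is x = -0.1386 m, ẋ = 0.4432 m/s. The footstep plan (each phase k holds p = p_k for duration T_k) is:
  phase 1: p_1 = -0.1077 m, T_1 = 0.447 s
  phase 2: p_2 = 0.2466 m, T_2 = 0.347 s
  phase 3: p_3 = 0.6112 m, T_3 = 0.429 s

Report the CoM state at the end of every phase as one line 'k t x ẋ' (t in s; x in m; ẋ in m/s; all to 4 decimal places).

1 0.4470 0.0952 0.7676
2 0.7940 0.3187 0.6450
3 1.2230 0.3813 -0.3106

phase 1: p=-0.1077, T=0.447, ωT=1.397233, cosh=2.145637, sinh=1.898356; start (x,ẋ)=(-0.138600, 0.443200) → end (x,ẋ)=(0.095163, 0.767589)
phase 2: p=0.2466, T=0.347, ωT=1.084653, cosh=1.648216, sinh=1.310196; start (x,ẋ)=(0.095163, 0.767589) → end (x,ẋ)=(0.318739, 0.644957)
phase 3: p=0.6112, T=0.429, ωT=1.340968, cosh=2.042168, sinh=1.780575; start (x,ẋ)=(0.318739, 0.644957) → end (x,ẋ)=(0.381338, -0.310645)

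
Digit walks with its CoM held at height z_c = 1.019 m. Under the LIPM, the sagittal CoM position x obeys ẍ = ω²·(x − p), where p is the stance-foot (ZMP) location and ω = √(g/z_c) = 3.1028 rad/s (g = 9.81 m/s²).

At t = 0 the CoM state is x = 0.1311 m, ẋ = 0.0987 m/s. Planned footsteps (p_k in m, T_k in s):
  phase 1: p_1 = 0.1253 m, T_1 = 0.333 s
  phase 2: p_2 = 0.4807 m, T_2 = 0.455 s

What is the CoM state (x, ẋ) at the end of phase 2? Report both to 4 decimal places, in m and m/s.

phase 1: p=0.1253, T=0.333, ωT=1.033232, cosh=1.582995, sinh=1.227140; start (x,ẋ)=(0.131100, 0.098700) → end (x,ẋ)=(0.173517, 0.178325)
phase 2: p=0.4807, T=0.455, ωT=1.411774, cosh=2.173469, sinh=1.929759; start (x,ẋ)=(0.173517, 0.178325) → end (x,ẋ)=(-0.076046, -1.451723)

x = -0.0760, ẋ = -1.4517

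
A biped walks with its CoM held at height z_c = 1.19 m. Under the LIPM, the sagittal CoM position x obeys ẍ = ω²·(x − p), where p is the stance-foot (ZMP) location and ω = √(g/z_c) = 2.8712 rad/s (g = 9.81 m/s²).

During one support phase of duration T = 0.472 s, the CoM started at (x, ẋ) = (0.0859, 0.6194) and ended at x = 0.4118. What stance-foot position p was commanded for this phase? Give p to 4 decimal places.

p = 0.1463

ωT = 2.8712·0.472 = 1.355206; cosh(ωT) = 2.067728, sinh(ωT) = 1.809834
x(T) = p + (x₀−p)·cosh(ωT) + (ẋ₀/ω)·sinh(ωT) ⇒ p·(1 − cosh) = x(T) − x₀·cosh − (ẋ₀/ω)·sinh
numerator   = 0.4118 − (0.0859)·2.067728 − (0.6194/2.8712)·1.809834 = -0.156251
denominator = 1 − 2.067728 = -1.067728
p = -0.156251 / -1.067728 = 0.1463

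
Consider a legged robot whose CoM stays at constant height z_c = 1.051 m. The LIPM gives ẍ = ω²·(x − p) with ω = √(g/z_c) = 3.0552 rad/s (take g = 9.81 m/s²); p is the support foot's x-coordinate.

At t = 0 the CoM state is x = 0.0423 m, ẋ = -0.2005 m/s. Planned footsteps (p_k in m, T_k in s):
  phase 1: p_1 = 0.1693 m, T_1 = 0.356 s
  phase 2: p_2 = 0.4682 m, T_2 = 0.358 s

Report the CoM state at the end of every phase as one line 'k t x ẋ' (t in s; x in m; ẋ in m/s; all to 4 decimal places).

1 0.3560 -0.1268 -0.8415
2 0.7140 -0.8847 -3.8064

phase 1: p=0.1693, T=0.356, ωT=1.087651, cosh=1.652152, sinh=1.315145; start (x,ẋ)=(0.042300, -0.200500) → end (x,ẋ)=(-0.126831, -0.841546)
phase 2: p=0.4682, T=0.358, ωT=1.093762, cosh=1.660219, sinh=1.325265; start (x,ẋ)=(-0.126831, -0.841546) → end (x,ẋ)=(-0.884721, -3.806399)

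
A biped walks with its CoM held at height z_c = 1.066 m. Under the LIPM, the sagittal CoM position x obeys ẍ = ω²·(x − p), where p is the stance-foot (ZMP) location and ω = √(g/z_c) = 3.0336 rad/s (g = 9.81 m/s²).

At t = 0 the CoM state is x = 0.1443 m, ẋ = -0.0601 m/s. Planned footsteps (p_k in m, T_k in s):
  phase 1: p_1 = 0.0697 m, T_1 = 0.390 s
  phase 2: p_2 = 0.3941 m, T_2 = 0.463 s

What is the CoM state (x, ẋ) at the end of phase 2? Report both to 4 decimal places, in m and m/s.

x = 0.0614, ẋ = -0.7893

phase 1: p=0.0697, T=0.390, ωT=1.183104, cosh=1.785409, sinh=1.479083; start (x,ẋ)=(0.144300, -0.060100) → end (x,ẋ)=(0.173589, 0.227423)
phase 2: p=0.3941, T=0.463, ωT=1.404557, cosh=2.159598, sinh=1.914123; start (x,ẋ)=(0.173589, 0.227423) → end (x,ẋ)=(0.061382, -0.789296)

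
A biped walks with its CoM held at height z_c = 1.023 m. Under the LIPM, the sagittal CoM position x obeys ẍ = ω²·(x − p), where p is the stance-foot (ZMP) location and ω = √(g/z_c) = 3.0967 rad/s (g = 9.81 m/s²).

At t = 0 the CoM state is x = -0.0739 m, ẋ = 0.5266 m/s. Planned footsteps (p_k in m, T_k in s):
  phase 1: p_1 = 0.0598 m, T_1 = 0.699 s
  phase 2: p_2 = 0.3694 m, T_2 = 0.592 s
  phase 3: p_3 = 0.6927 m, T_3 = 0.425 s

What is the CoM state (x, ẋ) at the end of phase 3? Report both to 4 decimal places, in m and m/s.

x = 0.1216, ẋ = -1.4544

phase 1: p=0.0598, T=0.699, ωT=2.164593, cosh=4.412928, sinh=4.298131; start (x,ẋ)=(-0.073900, 0.526600) → end (x,ẋ)=(0.200697, 0.544298)
phase 2: p=0.3694, T=0.592, ωT=1.833246, cosh=3.207025, sinh=3.047132; start (x,ẋ)=(0.200697, 0.544298) → end (x,ẋ)=(0.363951, 0.153689)
phase 3: p=0.6927, T=0.425, ωT=1.316097, cosh=1.998510, sinh=1.730331; start (x,ẋ)=(0.363951, 0.153689) → end (x,ẋ)=(0.121569, -1.454389)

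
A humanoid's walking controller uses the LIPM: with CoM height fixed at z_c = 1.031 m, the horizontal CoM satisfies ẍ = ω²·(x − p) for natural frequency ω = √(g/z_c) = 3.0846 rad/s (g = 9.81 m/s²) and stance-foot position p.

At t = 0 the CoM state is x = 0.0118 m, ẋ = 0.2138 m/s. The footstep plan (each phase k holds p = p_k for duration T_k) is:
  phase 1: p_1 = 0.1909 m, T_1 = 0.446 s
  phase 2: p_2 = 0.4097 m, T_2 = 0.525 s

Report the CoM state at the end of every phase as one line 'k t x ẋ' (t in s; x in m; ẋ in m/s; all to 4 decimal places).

1 0.4460 -0.0577 -0.5734
2 0.9710 -1.2679 -5.0027

phase 1: p=0.1909, T=0.446, ωT=1.375732, cosh=2.105313, sinh=1.852658; start (x,ẋ)=(0.011800, 0.213800) → end (x,ẋ)=(-0.057750, -0.573389)
phase 2: p=0.4097, T=0.525, ωT=1.619415, cosh=2.624075, sinh=2.426060; start (x,ẋ)=(-0.057750, -0.573389) → end (x,ẋ)=(-1.267898, -5.002742)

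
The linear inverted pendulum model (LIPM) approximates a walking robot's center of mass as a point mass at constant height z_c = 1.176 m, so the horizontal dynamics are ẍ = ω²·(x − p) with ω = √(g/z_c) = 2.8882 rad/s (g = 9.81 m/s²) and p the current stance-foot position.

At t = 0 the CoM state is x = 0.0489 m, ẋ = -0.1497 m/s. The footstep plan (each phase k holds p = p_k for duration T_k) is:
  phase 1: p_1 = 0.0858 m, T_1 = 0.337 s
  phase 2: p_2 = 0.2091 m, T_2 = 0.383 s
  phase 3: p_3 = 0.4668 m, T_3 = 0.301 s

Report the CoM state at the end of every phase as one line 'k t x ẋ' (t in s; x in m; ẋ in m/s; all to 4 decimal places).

1 0.3370 -0.0288 -0.3473
2 0.7200 -0.3517 -1.5072
3 1.0210 -1.1939 -4.4374

phase 1: p=0.0858, T=0.337, ωT=0.973323, cosh=1.512276, sinh=1.134450; start (x,ẋ)=(0.048900, -0.149700) → end (x,ẋ)=(-0.028803, -0.347291)
phase 2: p=0.2091, T=0.383, ωT=1.106181, cosh=1.676806, sinh=1.345985; start (x,ẋ)=(-0.028803, -0.347291) → end (x,ẋ)=(-0.351665, -1.507183)
phase 3: p=0.4668, T=0.301, ωT=0.869348, cosh=1.402290, sinh=0.983065; start (x,ẋ)=(-0.351665, -1.507183) → end (x,ẋ)=(-1.193931, -4.437369)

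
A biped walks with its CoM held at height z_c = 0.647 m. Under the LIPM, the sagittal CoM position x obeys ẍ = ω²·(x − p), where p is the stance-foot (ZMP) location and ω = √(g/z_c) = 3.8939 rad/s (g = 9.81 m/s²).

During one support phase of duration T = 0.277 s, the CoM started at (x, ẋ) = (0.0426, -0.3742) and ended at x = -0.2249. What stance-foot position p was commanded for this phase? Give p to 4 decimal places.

ωT = 3.8939·0.277 = 1.078610; cosh(ωT) = 1.640329, sinh(ωT) = 1.300261
x(T) = p + (x₀−p)·cosh(ωT) + (ẋ₀/ω)·sinh(ωT) ⇒ p·(1 − cosh) = x(T) − x₀·cosh − (ẋ₀/ω)·sinh
numerator   = -0.2249 − (0.0426)·1.640329 − (-0.3742/3.8939)·1.300261 = -0.169824
denominator = 1 − 1.640329 = -0.640329
p = -0.169824 / -0.640329 = 0.2652

p = 0.2652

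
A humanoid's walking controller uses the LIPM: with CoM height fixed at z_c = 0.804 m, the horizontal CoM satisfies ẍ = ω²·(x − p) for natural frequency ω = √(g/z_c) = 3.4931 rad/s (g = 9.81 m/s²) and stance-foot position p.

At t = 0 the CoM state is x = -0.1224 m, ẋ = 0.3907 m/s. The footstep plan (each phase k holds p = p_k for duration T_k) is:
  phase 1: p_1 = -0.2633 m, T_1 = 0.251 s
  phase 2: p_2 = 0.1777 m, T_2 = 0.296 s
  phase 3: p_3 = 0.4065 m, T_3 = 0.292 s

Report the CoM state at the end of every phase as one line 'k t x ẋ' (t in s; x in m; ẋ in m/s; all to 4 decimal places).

phase 1: p=-0.2633, T=0.251, ωT=0.876768, cosh=1.409623, sinh=0.993497; start (x,ẋ)=(-0.122400, 0.390700) → end (x,ẋ)=(0.046438, 1.039717)
phase 2: p=0.1777, T=0.296, ωT=1.033958, cosh=1.583885, sinh=1.228288; start (x,ẋ)=(0.046438, 1.039717) → end (x,ẋ)=(0.335394, 1.083607)
phase 3: p=0.4065, T=0.292, ωT=1.019985, cosh=1.566877, sinh=1.206277; start (x,ẋ)=(0.335394, 1.083607) → end (x,ẋ)=(0.669289, 1.398264)

1 0.2510 0.0464 1.0397
2 0.5470 0.3354 1.0836
3 0.8390 0.6693 1.3983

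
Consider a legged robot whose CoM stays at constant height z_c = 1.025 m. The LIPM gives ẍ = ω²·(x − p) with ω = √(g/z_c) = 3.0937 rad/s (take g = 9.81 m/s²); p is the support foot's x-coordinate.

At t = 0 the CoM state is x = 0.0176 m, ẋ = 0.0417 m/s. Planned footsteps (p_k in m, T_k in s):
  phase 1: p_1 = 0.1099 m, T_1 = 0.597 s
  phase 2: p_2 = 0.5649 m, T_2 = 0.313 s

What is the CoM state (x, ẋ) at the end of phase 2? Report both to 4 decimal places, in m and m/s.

phase 1: p=0.1099, T=0.597, ωT=1.846939, cosh=3.249050, sinh=3.091331; start (x,ẋ)=(0.017600, 0.041700) → end (x,ẋ)=(-0.148319, -0.747240)
phase 2: p=0.5649, T=0.313, ωT=0.968328, cosh=1.506628, sinh=1.126910; start (x,ẋ)=(-0.148319, -0.747240) → end (x,ẋ)=(-0.781845, -3.612324)

x = -0.7818, ẋ = -3.6123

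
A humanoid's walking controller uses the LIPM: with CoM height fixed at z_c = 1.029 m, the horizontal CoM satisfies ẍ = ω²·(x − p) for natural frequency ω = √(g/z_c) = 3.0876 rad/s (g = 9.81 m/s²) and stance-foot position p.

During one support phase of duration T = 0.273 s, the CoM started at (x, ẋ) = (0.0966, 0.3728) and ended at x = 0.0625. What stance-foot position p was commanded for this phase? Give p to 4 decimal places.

ωT = 3.0876·0.273 = 0.842915; cosh(ωT) = 1.376791, sinh(ωT) = 0.946337
x(T) = p + (x₀−p)·cosh(ωT) + (ẋ₀/ω)·sinh(ωT) ⇒ p·(1 − cosh) = x(T) − x₀·cosh − (ẋ₀/ω)·sinh
numerator   = 0.0625 − (0.0966)·1.376791 − (0.3728/3.0876)·0.946337 = -0.184760
denominator = 1 − 1.376791 = -0.376791
p = -0.184760 / -0.376791 = 0.4904

p = 0.4904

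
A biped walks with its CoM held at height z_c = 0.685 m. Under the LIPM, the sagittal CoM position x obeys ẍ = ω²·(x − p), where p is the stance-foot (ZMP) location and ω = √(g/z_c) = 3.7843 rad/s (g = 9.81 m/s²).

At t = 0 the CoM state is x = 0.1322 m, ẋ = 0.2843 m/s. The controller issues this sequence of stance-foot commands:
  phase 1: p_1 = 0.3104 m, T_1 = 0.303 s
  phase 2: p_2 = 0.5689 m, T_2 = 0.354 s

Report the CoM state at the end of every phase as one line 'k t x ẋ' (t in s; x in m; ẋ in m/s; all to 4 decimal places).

phase 1: p=0.3104, T=0.303, ωT=1.146643, cosh=1.732655, sinh=1.414953; start (x,ẋ)=(0.132200, 0.284300) → end (x,ẋ)=(0.107941, -0.461597)
phase 2: p=0.5689, T=0.354, ωT=1.339642, cosh=2.039808, sinh=1.777869; start (x,ẋ)=(0.107941, -0.461597) → end (x,ẋ)=(-0.588227, -4.042898)

1 0.3030 0.1079 -0.4616
2 0.6570 -0.5882 -4.0429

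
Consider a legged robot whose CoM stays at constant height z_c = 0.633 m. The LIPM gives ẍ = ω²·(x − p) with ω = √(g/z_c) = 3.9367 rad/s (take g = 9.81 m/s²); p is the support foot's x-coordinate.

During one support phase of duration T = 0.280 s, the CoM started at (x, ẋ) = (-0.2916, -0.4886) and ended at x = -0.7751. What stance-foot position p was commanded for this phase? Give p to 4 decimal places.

p = 0.1808

ωT = 3.9367·0.280 = 1.102276; cosh(ωT) = 1.671563, sinh(ωT) = 1.339448
x(T) = p + (x₀−p)·cosh(ωT) + (ẋ₀/ω)·sinh(ωT) ⇒ p·(1 − cosh) = x(T) − x₀·cosh − (ẋ₀/ω)·sinh
numerator   = -0.7751 − (-0.2916)·1.671563 − (-0.4886/3.9367)·1.339448 = -0.121428
denominator = 1 − 1.671563 = -0.671563
p = -0.121428 / -0.671563 = 0.1808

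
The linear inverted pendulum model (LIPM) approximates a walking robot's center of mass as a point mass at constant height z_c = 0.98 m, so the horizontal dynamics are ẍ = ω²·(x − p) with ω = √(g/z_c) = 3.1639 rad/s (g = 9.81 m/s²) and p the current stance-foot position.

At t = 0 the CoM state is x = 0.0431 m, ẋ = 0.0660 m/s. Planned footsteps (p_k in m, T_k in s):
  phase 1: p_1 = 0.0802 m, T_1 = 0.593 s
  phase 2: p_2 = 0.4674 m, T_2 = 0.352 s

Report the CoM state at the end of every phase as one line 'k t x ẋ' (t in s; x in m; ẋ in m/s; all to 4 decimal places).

1 0.5930 0.0227 -0.1537
2 0.9450 -0.3487 -2.1706

phase 1: p=0.0802, T=0.593, ωT=1.876193, cosh=3.340887, sinh=3.187714; start (x,ẋ)=(0.043100, 0.066000) → end (x,ẋ)=(0.022750, -0.153678)
phase 2: p=0.4674, T=0.352, ωT=1.113693, cosh=1.686964, sinh=1.358620; start (x,ẋ)=(0.022750, -0.153678) → end (x,ẋ)=(-0.348700, -2.170594)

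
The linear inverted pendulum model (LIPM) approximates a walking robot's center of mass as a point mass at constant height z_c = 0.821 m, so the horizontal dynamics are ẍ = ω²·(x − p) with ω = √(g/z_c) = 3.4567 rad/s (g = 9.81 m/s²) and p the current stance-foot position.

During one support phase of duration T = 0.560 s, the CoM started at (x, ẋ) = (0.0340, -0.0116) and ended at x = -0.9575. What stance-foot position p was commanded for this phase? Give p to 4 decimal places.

p = 0.4204

ωT = 3.4567·0.560 = 1.935752; cosh(ωT) = 3.536784, sinh(ωT) = 3.392469
x(T) = p + (x₀−p)·cosh(ωT) + (ẋ₀/ω)·sinh(ωT) ⇒ p·(1 − cosh) = x(T) − x₀·cosh − (ẋ₀/ω)·sinh
numerator   = -0.9575 − (0.0340)·3.536784 − (-0.0116/3.4567)·3.392469 = -1.066366
denominator = 1 − 3.536784 = -2.536784
p = -1.066366 / -2.536784 = 0.4204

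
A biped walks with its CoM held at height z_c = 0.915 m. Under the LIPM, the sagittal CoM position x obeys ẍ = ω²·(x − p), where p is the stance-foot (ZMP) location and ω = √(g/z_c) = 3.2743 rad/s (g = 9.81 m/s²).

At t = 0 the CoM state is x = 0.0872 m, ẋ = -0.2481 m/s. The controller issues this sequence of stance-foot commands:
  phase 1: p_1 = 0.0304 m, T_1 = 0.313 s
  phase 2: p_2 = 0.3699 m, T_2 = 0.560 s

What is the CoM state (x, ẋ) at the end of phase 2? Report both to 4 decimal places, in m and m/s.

x = -0.8808, ẋ = -3.9425

phase 1: p=0.0304, T=0.313, ωT=1.024856, cosh=1.572771, sinh=1.213923; start (x,ẋ)=(0.087200, -0.248100) → end (x,ẋ)=(0.027752, -0.164439)
phase 2: p=0.3699, T=0.560, ωT=1.833608, cosh=3.208127, sinh=3.048292; start (x,ẋ)=(0.027752, -0.164439) → end (x,ẋ)=(-0.880842, -3.942526)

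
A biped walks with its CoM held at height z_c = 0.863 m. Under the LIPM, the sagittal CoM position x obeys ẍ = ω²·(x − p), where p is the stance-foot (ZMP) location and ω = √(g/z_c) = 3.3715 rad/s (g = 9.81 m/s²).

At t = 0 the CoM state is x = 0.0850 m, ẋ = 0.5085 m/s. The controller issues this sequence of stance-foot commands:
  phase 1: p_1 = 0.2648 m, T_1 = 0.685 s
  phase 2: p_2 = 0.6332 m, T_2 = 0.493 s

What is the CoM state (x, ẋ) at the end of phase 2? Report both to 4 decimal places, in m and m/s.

x = -1.1446, ẋ = -5.7373

phase 1: p=0.2648, T=0.685, ωT=2.309478, cosh=5.084238, sinh=4.984925; start (x,ẋ)=(0.085000, 0.508500) → end (x,ẋ)=(0.102496, -0.436505)
phase 2: p=0.6332, T=0.493, ωT=1.662150, cosh=2.730179, sinh=2.540449; start (x,ẋ)=(0.102496, -0.436505) → end (x,ẋ)=(-1.144627, -5.737284)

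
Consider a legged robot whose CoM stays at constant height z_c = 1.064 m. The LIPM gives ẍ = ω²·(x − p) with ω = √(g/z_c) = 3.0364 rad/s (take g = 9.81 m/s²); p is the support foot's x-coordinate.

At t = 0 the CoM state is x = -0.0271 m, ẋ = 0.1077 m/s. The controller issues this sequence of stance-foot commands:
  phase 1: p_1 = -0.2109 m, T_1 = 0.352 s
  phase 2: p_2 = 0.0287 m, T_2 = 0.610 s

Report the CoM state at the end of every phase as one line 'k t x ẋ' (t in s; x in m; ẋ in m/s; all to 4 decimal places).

phase 1: p=-0.2109, T=0.352, ωT=1.068813, cosh=1.627668, sinh=1.284252; start (x,ẋ)=(-0.027100, 0.107700) → end (x,ẋ)=(0.133817, 0.892029)
phase 2: p=0.0287, T=0.610, ωT=1.852204, cosh=3.265372, sinh=3.108481; start (x,ẋ)=(0.133817, 0.892029) → end (x,ẋ)=(1.285152, 3.904965)

1 0.3520 0.1338 0.8920
2 0.9620 1.2852 3.9050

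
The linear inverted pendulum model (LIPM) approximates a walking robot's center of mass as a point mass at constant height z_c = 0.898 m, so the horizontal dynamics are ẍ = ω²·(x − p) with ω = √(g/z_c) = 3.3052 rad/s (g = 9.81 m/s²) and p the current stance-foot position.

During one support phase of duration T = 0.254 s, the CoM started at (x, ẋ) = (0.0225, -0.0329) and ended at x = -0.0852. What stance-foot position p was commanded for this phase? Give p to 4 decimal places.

ωT = 3.3052·0.254 = 0.839521; cosh(ωT) = 1.373587, sinh(ωT) = 0.941670
x(T) = p + (x₀−p)·cosh(ωT) + (ẋ₀/ω)·sinh(ωT) ⇒ p·(1 − cosh) = x(T) − x₀·cosh − (ẋ₀/ω)·sinh
numerator   = -0.0852 − (0.0225)·1.373587 − (-0.0329/3.3052)·0.941670 = -0.106732
denominator = 1 − 1.373587 = -0.373587
p = -0.106732 / -0.373587 = 0.2857

p = 0.2857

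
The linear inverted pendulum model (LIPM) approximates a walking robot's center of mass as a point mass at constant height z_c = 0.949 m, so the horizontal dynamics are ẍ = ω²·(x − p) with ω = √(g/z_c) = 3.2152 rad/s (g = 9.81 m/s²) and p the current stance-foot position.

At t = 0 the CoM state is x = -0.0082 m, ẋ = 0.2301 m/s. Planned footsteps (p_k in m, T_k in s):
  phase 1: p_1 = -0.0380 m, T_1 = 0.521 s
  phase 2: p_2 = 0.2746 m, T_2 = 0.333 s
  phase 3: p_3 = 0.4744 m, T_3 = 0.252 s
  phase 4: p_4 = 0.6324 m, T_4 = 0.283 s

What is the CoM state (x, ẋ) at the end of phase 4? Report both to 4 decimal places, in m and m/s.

x = 1.6814, ẋ = 3.7554

phase 1: p=-0.0380, T=0.521, ωT=1.675119, cosh=2.763359, sinh=2.576073; start (x,ẋ)=(-0.008200, 0.230100) → end (x,ẋ)=(0.228708, 0.882670)
phase 2: p=0.2746, T=0.333, ωT=1.070662, cosh=1.630045, sinh=1.287264; start (x,ẋ)=(0.228708, 0.882670) → end (x,ẋ)=(0.553187, 1.248854)
phase 3: p=0.4744, T=0.252, ωT=0.810230, cosh=1.346591, sinh=0.901835; start (x,ẋ)=(0.553187, 1.248854) → end (x,ẋ)=(0.930787, 1.910145)
phase 4: p=0.6324, T=0.283, ωT=0.909902, cosh=1.443321, sinh=1.040757; start (x,ẋ)=(0.930787, 1.910145) → end (x,ẋ)=(1.681380, 3.755427)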